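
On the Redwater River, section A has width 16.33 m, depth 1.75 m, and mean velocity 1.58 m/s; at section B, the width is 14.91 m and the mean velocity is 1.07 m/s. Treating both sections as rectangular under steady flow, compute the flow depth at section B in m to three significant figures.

Q = A₁V₁ = (16.33×1.75) × 1.58 = 45.15 m³/s
d₂ = Q/(b₂ V₂) = 45.15/(14.91×1.07) = 2.830 m

2.83 m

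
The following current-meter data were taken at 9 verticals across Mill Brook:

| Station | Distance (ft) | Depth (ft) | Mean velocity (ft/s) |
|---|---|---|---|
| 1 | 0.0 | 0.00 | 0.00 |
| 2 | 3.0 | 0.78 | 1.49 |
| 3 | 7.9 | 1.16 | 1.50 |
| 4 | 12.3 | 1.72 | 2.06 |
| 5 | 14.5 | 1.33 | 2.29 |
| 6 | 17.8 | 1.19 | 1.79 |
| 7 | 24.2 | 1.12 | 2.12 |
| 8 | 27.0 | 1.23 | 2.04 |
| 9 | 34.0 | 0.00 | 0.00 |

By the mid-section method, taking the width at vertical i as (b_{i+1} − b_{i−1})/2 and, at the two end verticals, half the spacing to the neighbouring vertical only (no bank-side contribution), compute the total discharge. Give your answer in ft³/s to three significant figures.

66.3 ft³/s

w_2 = (7.9 − 0.0)/2 = 3.95 ft; q_2 = 1.49 × 0.78 × 3.95 = 4.591 ft³/s
w_3 = (12.3 − 3.0)/2 = 4.65 ft; q_3 = 1.50 × 1.16 × 4.65 = 8.091 ft³/s
w_4 = (14.5 − 7.9)/2 = 3.3 ft; q_4 = 2.06 × 1.72 × 3.3 = 11.69 ft³/s
w_5 = (17.8 − 12.3)/2 = 2.75 ft; q_5 = 2.29 × 1.33 × 2.75 = 8.376 ft³/s
w_6 = (24.2 − 14.5)/2 = 4.85 ft; q_6 = 1.79 × 1.19 × 4.85 = 10.33 ft³/s
w_7 = (27.0 − 17.8)/2 = 4.6 ft; q_7 = 2.12 × 1.12 × 4.6 = 10.92 ft³/s
w_8 = (34.0 − 24.2)/2 = 4.9 ft; q_8 = 2.04 × 1.23 × 4.9 = 12.30 ft³/s
Stations 1, 9 contribute zero (depth or velocity is 0).
Q = Σ qᵢ = 66.30 ft³/s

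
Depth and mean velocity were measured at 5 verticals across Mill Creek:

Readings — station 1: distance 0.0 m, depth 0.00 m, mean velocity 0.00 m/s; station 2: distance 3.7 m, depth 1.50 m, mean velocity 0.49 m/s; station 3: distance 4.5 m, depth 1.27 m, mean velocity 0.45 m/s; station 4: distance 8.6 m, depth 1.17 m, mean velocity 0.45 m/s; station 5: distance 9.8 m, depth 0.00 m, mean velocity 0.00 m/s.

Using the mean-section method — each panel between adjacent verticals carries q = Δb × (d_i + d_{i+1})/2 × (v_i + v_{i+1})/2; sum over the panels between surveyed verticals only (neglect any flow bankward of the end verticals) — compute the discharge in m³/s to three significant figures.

Panel 1-2: Δb = 3.7 m, d̄ = (0.00+1.50)/2 = 0.75, v̄ = (0.00+0.49)/2 = 0.245 → q = 3.7×0.75×0.245 = 0.6799 m³/s
Panel 2-3: Δb = 0.8 m, d̄ = (1.50+1.27)/2 = 1.385, v̄ = (0.49+0.45)/2 = 0.47 → q = 0.8×1.385×0.47 = 0.5208 m³/s
Panel 3-4: Δb = 4.1 m, d̄ = (1.27+1.17)/2 = 1.22, v̄ = (0.45+0.45)/2 = 0.45 → q = 4.1×1.22×0.45 = 2.251 m³/s
Panel 4-5: Δb = 1.2 m, d̄ = (1.17+0.00)/2 = 0.585, v̄ = (0.45+0.00)/2 = 0.225 → q = 1.2×0.585×0.225 = 0.1580 m³/s
Q = Σ q = 3.609 m³/s

3.61 m³/s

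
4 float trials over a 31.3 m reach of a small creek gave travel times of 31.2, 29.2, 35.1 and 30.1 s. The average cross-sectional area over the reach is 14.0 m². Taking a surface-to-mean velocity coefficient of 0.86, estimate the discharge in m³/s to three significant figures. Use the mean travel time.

t̄ = (31.2 + 29.2 + 35.1 + 30.1) / 4 = 31.4 s
v_surface = L / t̄ = 31.3 / 31.4 = 0.9968 m/s
v_mean = 0.86 × 0.9968 = 0.8573 m/s
Q = A × v_mean = 14.0 × 0.8573 = 12.00 m³/s

12.0 m³/s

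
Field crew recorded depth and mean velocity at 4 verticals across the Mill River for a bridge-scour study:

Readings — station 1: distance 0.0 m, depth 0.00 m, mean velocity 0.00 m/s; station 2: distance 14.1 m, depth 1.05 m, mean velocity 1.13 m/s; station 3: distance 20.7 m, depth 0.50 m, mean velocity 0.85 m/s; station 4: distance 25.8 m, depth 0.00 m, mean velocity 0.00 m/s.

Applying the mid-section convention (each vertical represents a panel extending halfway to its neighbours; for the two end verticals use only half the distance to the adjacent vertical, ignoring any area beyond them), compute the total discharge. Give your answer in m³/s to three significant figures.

w_2 = (20.7 − 0.0)/2 = 10.35 m; q_2 = 1.13 × 1.05 × 10.35 = 12.28 m³/s
w_3 = (25.8 − 14.1)/2 = 5.85 m; q_3 = 0.85 × 0.50 × 5.85 = 2.486 m³/s
Stations 1, 4 contribute zero (depth or velocity is 0).
Q = Σ qᵢ = 14.77 m³/s

14.8 m³/s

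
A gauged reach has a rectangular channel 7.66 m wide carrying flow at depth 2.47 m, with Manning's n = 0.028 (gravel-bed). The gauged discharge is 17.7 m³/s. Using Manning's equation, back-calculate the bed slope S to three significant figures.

0.000399

A = b·y = 7.66 × 2.47 = 18.92 m²
P = b + 2y = 7.66 + 2×2.47 = 12.60 m
R = A/P = 18.92/12.60 = 1.502 m
S = (Q·n / (1·A·R^(2/3)))² = (17.7×0.028 / (1×18.92×1.311))² = 0.0003990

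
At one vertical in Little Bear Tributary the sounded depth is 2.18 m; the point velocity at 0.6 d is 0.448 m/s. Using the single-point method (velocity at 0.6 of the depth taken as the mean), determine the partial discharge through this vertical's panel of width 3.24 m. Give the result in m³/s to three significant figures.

3.16 m³/s

v̄ = v₀.₆ = 0.448 m/s
q = v̄ × d × w = 0.4480 × 2.18 × 3.24 = 3.164 m³/s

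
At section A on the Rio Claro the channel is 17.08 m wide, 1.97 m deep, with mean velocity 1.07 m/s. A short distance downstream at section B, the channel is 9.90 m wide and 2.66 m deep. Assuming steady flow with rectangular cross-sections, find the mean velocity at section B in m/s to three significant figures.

Q = A₁V₁ = (17.08×1.97) × 1.07 = 36.00 m³/s
A₂ = 9.90 × 2.66 = 26.33 m²
V₂ = Q/A₂ = 36.00/26.33 = 1.367 m/s

1.37 m/s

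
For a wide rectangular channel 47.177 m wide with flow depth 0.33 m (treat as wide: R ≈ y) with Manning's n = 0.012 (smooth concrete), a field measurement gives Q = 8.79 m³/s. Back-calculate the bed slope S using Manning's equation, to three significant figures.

0.000201

A = b·y = 47.177 × 0.33 = 15.57 m²
Wide channel: R ≈ y = 0.33 m
S = (Q·n / (1·A·R^(2/3)))² = (8.79×0.012 / (1×15.57×0.4775))² = 0.0002013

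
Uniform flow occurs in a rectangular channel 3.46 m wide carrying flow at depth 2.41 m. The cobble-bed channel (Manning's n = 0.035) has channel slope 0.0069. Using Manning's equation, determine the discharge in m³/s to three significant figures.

A = b·y = 3.46 × 2.41 = 8.339 m²
P = b + 2y = 3.46 + 2×2.41 = 8.280 m
R = A/P = 8.339/8.280 = 1.007 m
Q = (1/n)·A·R^(2/3)·S^(1/2) = (1/0.035) × 8.339 × 1.007^(2/3) × 0.0069^(1/2) = 19.88 m³/s

19.9 m³/s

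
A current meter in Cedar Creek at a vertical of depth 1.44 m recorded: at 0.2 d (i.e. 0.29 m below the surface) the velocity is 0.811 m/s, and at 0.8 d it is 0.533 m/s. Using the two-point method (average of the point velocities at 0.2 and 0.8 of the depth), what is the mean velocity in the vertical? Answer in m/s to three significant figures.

0.672 m/s

v̄ = (0.811 + 0.533) / 2 = 0.6720 m/s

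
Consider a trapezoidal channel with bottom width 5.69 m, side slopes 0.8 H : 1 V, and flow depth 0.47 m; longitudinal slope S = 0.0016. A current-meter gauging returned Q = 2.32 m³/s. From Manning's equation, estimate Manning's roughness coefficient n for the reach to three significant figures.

A = (b + z·y)·y = (5.69 + 0.8×0.47)×0.47 = 2.851 m²
P = b + 2y√(1+z²) = 5.69 + 2×0.47×√(1+0.8²) = 6.894 m
R = A/P = 2.851/6.894 = 0.4136 m
n = (1/Q)·A·R^(2/3)·S^(1/2) = (1/2.32) × 2.851 × 0.5551 × 0.04000 = 0.02729

0.0273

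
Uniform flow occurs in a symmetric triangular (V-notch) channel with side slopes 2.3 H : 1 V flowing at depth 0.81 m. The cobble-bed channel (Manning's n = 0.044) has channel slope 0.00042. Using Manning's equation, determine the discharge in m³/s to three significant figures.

0.363 m³/s

A = z·y² = 2.3×0.81² = 1.509 m²
P = 2y√(1+z²) = 2×0.81×√(1+2.3²) = 4.063 m
R = A/P = 1.509/4.063 = 0.3714 m
Q = (1/n)·A·R^(2/3)·S^(1/2) = (1/0.044) × 1.509 × 0.3714^(2/3) × 0.00042^(1/2) = 0.3632 m³/s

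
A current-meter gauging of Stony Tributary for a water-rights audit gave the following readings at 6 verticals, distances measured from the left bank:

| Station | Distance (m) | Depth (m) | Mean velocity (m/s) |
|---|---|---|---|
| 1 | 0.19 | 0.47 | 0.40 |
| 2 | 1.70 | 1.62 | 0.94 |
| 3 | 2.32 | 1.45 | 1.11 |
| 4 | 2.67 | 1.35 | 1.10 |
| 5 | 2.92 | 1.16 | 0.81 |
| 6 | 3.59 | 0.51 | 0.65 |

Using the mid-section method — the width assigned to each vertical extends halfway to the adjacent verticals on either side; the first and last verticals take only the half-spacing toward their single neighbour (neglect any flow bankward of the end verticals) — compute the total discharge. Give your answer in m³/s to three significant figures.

w_1 = (1.70 − 0.19)/2 = 0.755 m; q_1 = 0.40 × 0.47 × 0.755 = 0.1419 m³/s
w_2 = (2.32 − 0.19)/2 = 1.065 m; q_2 = 0.94 × 1.62 × 1.065 = 1.622 m³/s
w_3 = (2.67 − 1.70)/2 = 0.485 m; q_3 = 1.11 × 1.45 × 0.485 = 0.7806 m³/s
w_4 = (2.92 − 2.32)/2 = 0.3 m; q_4 = 1.10 × 1.35 × 0.3 = 0.4455 m³/s
w_5 = (3.59 − 2.67)/2 = 0.46 m; q_5 = 0.81 × 1.16 × 0.46 = 0.4322 m³/s
w_6 = (3.59 − 2.92)/2 = 0.335 m; q_6 = 0.65 × 0.51 × 0.335 = 0.1111 m³/s
Q = Σ qᵢ = 3.533 m³/s

3.53 m³/s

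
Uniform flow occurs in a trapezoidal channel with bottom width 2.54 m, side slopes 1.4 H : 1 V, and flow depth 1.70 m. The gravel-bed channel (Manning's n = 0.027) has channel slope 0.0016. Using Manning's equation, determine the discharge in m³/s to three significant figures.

12.4 m³/s

A = (b + z·y)·y = (2.54 + 1.4×1.70)×1.70 = 8.364 m²
P = b + 2y√(1+z²) = 2.54 + 2×1.70×√(1+1.4²) = 8.390 m
R = A/P = 8.364/8.390 = 0.9970 m
Q = (1/n)·A·R^(2/3)·S^(1/2) = (1/0.027) × 8.364 × 0.9970^(2/3) × 0.0016^(1/2) = 12.37 m³/s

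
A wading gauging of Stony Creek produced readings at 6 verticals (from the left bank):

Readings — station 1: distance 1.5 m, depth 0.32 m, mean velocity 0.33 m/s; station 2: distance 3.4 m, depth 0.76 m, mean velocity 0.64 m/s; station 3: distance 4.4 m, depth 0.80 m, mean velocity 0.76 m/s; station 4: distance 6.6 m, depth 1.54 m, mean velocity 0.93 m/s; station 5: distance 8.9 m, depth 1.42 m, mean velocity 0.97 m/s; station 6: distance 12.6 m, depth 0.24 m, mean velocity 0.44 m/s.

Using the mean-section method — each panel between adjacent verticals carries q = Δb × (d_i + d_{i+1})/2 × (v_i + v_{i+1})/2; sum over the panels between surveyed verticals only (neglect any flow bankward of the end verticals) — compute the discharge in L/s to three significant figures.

Panel 1-2: Δb = 1.9 m, d̄ = (0.32+0.76)/2 = 0.54, v̄ = (0.33+0.64)/2 = 0.485 → q = 1.9×0.54×0.485 = 0.4976 m³/s
Panel 2-3: Δb = 1 m, d̄ = (0.76+0.80)/2 = 0.78, v̄ = (0.64+0.76)/2 = 0.7 → q = 1×0.78×0.7 = 0.5460 m³/s
Panel 3-4: Δb = 2.2 m, d̄ = (0.80+1.54)/2 = 1.17, v̄ = (0.76+0.93)/2 = 0.845 → q = 2.2×1.17×0.845 = 2.175 m³/s
Panel 4-5: Δb = 2.3 m, d̄ = (1.54+1.42)/2 = 1.48, v̄ = (0.93+0.97)/2 = 0.95 → q = 2.3×1.48×0.95 = 3.234 m³/s
Panel 5-6: Δb = 3.7 m, d̄ = (1.42+0.24)/2 = 0.83, v̄ = (0.97+0.44)/2 = 0.705 → q = 3.7×0.83×0.705 = 2.165 m³/s
Q = Σ q = 8.617 m³/s
= 8.617 × 1000 = 8617 L/s

8620 L/s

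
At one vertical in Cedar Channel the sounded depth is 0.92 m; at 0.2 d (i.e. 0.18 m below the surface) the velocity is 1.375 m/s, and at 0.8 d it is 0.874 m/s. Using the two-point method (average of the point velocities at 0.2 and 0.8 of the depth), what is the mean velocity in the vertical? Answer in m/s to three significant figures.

1.12 m/s

v̄ = (1.375 + 0.874) / 2 = 1.125 m/s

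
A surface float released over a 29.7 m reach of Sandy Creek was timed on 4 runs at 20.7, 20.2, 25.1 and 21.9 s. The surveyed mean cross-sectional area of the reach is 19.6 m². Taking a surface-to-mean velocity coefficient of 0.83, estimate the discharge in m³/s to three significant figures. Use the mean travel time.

22.0 m³/s

t̄ = (20.7 + 20.2 + 25.1 + 21.9) / 4 = 21.975 s
v_surface = L / t̄ = 29.7 / 21.975 = 1.352 m/s
v_mean = 0.83 × 1.352 = 1.122 m/s
Q = A × v_mean = 19.6 × 1.122 = 21.99 m³/s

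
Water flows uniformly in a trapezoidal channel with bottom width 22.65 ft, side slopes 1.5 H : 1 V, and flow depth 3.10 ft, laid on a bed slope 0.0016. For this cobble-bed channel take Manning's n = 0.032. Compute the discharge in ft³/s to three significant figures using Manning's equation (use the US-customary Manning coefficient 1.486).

290 ft³/s

A = (b + z·y)·y = (22.65 + 1.5×3.10)×3.10 = 84.63 ft²
P = b + 2y√(1+z²) = 22.65 + 2×3.10×√(1+1.5²) = 33.83 ft
R = A/P = 84.63/33.83 = 2.502 ft
Q = (1.486/n)·A·R^(2/3)·S^(1/2) = (1.486/0.032) × 84.63 × 2.502^(2/3) × 0.0016^(1/2) = 289.7 ft³/s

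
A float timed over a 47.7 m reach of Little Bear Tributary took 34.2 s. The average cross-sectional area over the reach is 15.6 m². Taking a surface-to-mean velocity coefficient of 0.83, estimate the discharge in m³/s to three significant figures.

v_surface = L / t̄ = 47.7 / 34.2 = 1.395 m/s
v_mean = 0.83 × 1.395 = 1.158 m/s
Q = A × v_mean = 15.6 × 1.158 = 18.06 m³/s

18.1 m³/s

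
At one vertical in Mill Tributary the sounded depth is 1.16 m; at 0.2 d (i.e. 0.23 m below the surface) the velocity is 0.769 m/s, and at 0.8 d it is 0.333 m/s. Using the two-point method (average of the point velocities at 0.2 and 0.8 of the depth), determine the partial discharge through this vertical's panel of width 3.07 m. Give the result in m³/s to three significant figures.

1.96 m³/s

v̄ = (0.769 + 0.333) / 2 = 0.5510 m/s
q = v̄ × d × w = 0.5510 × 1.16 × 3.07 = 1.962 m³/s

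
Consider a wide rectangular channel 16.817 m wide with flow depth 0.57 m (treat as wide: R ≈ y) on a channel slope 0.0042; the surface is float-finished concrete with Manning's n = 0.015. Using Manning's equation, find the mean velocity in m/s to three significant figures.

2.97 m/s

A = b·y = 16.817 × 0.57 = 9.586 m²
Wide channel: R ≈ y = 0.57 m
Q = (1/n)·A·R^(2/3)·S^(1/2) = (1/0.015) × 9.586 × 0.5700^(2/3) × 0.0042^(1/2) = 28.47 m³/s
V = Q/A = 28.47/9.586 = 2.970 m/s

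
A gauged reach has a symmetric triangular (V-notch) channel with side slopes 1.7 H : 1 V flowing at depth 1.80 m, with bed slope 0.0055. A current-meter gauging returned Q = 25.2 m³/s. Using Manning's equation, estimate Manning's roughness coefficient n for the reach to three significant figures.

A = z·y² = 1.7×1.80² = 5.508 m²
P = 2y√(1+z²) = 2×1.80×√(1+1.7²) = 7.100 m
R = A/P = 5.508/7.100 = 0.7757 m
n = (1/Q)·A·R^(2/3)·S^(1/2) = (1/25.2) × 5.508 × 0.8443 × 0.07416 = 0.01369

0.0137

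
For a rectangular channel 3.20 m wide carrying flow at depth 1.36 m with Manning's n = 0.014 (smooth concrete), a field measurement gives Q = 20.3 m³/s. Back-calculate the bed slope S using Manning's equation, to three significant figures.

0.00643

A = b·y = 3.20 × 1.36 = 4.352 m²
P = b + 2y = 3.20 + 2×1.36 = 5.920 m
R = A/P = 4.352/5.920 = 0.7351 m
S = (Q·n / (1·A·R^(2/3)))² = (20.3×0.014 / (1×4.352×0.8145))² = 0.006428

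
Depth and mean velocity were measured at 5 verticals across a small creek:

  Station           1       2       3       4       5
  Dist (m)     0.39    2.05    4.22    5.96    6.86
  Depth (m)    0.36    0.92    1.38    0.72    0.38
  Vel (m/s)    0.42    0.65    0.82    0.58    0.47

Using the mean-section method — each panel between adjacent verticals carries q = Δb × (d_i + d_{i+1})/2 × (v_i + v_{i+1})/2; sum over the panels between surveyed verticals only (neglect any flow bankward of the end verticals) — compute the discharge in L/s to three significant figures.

3940 L/s

Panel 1-2: Δb = 1.66 m, d̄ = (0.36+0.92)/2 = 0.64, v̄ = (0.42+0.65)/2 = 0.535 → q = 1.66×0.64×0.535 = 0.5684 m³/s
Panel 2-3: Δb = 2.17 m, d̄ = (0.92+1.38)/2 = 1.15, v̄ = (0.65+0.82)/2 = 0.735 → q = 2.17×1.15×0.735 = 1.834 m³/s
Panel 3-4: Δb = 1.74 m, d̄ = (1.38+0.72)/2 = 1.05, v̄ = (0.82+0.58)/2 = 0.7 → q = 1.74×1.05×0.7 = 1.279 m³/s
Panel 4-5: Δb = 0.9 m, d̄ = (0.72+0.38)/2 = 0.55, v̄ = (0.58+0.47)/2 = 0.525 → q = 0.9×0.55×0.525 = 0.2599 m³/s
Q = Σ q = 3.941 m³/s
= 3.941 × 1000 = 3941 L/s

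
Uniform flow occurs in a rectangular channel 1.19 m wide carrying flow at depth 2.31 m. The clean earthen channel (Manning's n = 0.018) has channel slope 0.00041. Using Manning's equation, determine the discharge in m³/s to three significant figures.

A = b·y = 1.19 × 2.31 = 2.749 m²
P = b + 2y = 1.19 + 2×2.31 = 5.810 m
R = A/P = 2.749/5.810 = 0.4731 m
Q = (1/n)·A·R^(2/3)·S^(1/2) = (1/0.018) × 2.749 × 0.4731^(2/3) × 0.00041^(1/2) = 1.878 m³/s

1.88 m³/s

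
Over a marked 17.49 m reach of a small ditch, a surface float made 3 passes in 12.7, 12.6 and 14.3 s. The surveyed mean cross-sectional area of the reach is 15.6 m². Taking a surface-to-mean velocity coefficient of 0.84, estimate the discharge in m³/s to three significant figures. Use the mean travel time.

t̄ = (12.7 + 12.6 + 14.3) / 3 = 13.2 s
v_surface = L / t̄ = 17.49 / 13.2 = 1.325 m/s
v_mean = 0.84 × 1.325 = 1.113 m/s
Q = A × v_mean = 15.6 × 1.113 = 17.36 m³/s

17.4 m³/s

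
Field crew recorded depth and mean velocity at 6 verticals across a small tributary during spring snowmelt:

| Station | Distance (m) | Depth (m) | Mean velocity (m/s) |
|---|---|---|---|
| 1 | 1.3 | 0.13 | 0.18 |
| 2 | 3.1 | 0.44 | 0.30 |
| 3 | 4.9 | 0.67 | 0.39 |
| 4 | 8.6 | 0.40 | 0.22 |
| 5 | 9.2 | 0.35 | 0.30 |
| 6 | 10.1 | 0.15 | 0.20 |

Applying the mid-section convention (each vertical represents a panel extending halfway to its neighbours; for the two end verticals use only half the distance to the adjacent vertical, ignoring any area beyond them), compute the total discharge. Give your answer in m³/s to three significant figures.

1.26 m³/s

w_1 = (3.1 − 1.3)/2 = 0.9 m; q_1 = 0.18 × 0.13 × 0.9 = 0.02106 m³/s
w_2 = (4.9 − 1.3)/2 = 1.8 m; q_2 = 0.30 × 0.44 × 1.8 = 0.2376 m³/s
w_3 = (8.6 − 3.1)/2 = 2.75 m; q_3 = 0.39 × 0.67 × 2.75 = 0.7186 m³/s
w_4 = (9.2 − 4.9)/2 = 2.15 m; q_4 = 0.22 × 0.40 × 2.15 = 0.1892 m³/s
w_5 = (10.1 − 8.6)/2 = 0.75 m; q_5 = 0.30 × 0.35 × 0.75 = 0.07875 m³/s
w_6 = (10.1 − 9.2)/2 = 0.45 m; q_6 = 0.20 × 0.15 × 0.45 = 0.01350 m³/s
Q = Σ qᵢ = 1.259 m³/s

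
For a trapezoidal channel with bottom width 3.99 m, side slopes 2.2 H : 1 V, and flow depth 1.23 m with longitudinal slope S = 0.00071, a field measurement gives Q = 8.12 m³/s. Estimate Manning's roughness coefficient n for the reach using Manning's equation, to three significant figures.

0.0239

A = (b + z·y)·y = (3.99 + 2.2×1.23)×1.23 = 8.236 m²
P = b + 2y√(1+z²) = 3.99 + 2×1.23×√(1+2.2²) = 9.935 m
R = A/P = 8.236/9.935 = 0.8290 m
n = (1/Q)·A·R^(2/3)·S^(1/2) = (1/8.12) × 8.236 × 0.8825 × 0.02665 = 0.02385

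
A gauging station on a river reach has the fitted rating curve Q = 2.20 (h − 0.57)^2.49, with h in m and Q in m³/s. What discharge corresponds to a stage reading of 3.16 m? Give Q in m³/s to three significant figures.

Q = 2.20 × (3.16 − 0.57)^2.49 = 2.20 × 2.59^2.49 = 23.53 m³/s

23.5 m³/s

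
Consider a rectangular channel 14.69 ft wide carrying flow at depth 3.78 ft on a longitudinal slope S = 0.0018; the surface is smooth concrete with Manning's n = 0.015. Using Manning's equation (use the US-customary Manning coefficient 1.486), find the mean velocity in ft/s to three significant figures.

A = b·y = 14.69 × 3.78 = 55.53 ft²
P = b + 2y = 14.69 + 2×3.78 = 22.25 ft
R = A/P = 55.53/22.25 = 2.496 ft
Q = (1.486/n)·A·R^(2/3)·S^(1/2) = (1.486/0.015) × 55.53 × 2.496^(2/3) × 0.0018^(1/2) = 429.4 ft³/s
V = Q/A = 429.4/55.53 = 7.733 ft/s

7.73 ft/s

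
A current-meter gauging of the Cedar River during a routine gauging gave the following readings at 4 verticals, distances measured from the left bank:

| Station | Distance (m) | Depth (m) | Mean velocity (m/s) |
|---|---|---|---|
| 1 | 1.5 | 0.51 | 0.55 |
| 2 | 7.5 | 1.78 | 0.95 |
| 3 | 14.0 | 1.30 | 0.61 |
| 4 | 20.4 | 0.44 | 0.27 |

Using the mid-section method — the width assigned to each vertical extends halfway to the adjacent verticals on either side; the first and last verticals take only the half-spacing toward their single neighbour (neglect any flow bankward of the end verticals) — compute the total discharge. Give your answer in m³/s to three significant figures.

w_1 = (7.5 − 1.5)/2 = 3 m; q_1 = 0.55 × 0.51 × 3 = 0.8415 m³/s
w_2 = (14.0 − 1.5)/2 = 6.25 m; q_2 = 0.95 × 1.78 × 6.25 = 10.57 m³/s
w_3 = (20.4 − 7.5)/2 = 6.45 m; q_3 = 0.61 × 1.30 × 6.45 = 5.115 m³/s
w_4 = (20.4 − 14.0)/2 = 3.2 m; q_4 = 0.27 × 0.44 × 3.2 = 0.3802 m³/s
Q = Σ qᵢ = 16.91 m³/s

16.9 m³/s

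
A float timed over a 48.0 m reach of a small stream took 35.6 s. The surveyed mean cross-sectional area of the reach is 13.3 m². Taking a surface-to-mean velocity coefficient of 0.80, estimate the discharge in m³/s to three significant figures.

v_surface = L / t̄ = 48.0 / 35.6 = 1.348 m/s
v_mean = 0.80 × 1.348 = 1.079 m/s
Q = A × v_mean = 13.3 × 1.079 = 14.35 m³/s

14.3 m³/s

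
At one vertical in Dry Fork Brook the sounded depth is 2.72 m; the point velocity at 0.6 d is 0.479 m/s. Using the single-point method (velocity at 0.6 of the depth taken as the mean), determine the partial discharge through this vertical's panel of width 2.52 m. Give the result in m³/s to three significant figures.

3.28 m³/s

v̄ = v₀.₆ = 0.479 m/s
q = v̄ × d × w = 0.4790 × 2.72 × 2.52 = 3.283 m³/s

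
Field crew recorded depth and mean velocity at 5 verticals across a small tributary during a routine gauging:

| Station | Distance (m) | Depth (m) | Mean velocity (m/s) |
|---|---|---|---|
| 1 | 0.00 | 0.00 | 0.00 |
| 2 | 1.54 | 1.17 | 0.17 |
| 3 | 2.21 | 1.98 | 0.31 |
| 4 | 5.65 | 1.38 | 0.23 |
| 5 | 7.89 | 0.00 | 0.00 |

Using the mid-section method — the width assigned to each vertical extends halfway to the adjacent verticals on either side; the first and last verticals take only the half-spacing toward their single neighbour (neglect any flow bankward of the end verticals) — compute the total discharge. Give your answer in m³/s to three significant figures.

2.38 m³/s

w_2 = (2.21 − 0.00)/2 = 1.105 m; q_2 = 0.17 × 1.17 × 1.105 = 0.2198 m³/s
w_3 = (5.65 − 1.54)/2 = 2.055 m; q_3 = 0.31 × 1.98 × 2.055 = 1.261 m³/s
w_4 = (7.89 − 2.21)/2 = 2.84 m; q_4 = 0.23 × 1.38 × 2.84 = 0.9014 m³/s
Stations 1, 5 contribute zero (depth or velocity is 0).
Q = Σ qᵢ = 2.383 m³/s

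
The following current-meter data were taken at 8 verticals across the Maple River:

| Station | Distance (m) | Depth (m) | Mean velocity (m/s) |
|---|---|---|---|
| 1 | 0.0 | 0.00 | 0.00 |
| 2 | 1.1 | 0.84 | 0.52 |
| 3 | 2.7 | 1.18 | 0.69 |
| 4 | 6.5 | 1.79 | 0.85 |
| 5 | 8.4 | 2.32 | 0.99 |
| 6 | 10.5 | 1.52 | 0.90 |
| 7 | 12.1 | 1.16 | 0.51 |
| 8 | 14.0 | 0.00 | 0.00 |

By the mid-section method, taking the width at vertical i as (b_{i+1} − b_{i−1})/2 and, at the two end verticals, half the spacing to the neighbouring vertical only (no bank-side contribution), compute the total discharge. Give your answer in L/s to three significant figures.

15300 L/s

w_2 = (2.7 − 0.0)/2 = 1.35 m; q_2 = 0.52 × 0.84 × 1.35 = 0.5897 m³/s
w_3 = (6.5 − 1.1)/2 = 2.7 m; q_3 = 0.69 × 1.18 × 2.7 = 2.198 m³/s
w_4 = (8.4 − 2.7)/2 = 2.85 m; q_4 = 0.85 × 1.79 × 2.85 = 4.336 m³/s
w_5 = (10.5 − 6.5)/2 = 2 m; q_5 = 0.99 × 2.32 × 2 = 4.594 m³/s
w_6 = (12.1 − 8.4)/2 = 1.85 m; q_6 = 0.90 × 1.52 × 1.85 = 2.531 m³/s
w_7 = (14.0 − 10.5)/2 = 1.75 m; q_7 = 0.51 × 1.16 × 1.75 = 1.035 m³/s
Stations 1, 8 contribute zero (depth or velocity is 0).
Q = Σ qᵢ = 15.28 m³/s
= 15.28 × 1000 = 15280 L/s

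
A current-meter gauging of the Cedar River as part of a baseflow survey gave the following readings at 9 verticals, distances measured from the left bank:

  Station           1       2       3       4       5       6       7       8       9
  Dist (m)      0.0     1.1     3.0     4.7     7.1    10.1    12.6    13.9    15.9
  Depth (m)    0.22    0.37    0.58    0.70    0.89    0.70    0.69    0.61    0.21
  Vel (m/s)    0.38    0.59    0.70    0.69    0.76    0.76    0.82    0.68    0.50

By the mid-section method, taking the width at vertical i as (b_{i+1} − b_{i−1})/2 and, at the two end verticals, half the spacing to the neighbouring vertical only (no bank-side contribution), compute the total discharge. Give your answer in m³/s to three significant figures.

w_1 = (1.1 − 0.0)/2 = 0.55 m; q_1 = 0.38 × 0.22 × 0.55 = 0.04598 m³/s
w_2 = (3.0 − 0.0)/2 = 1.5 m; q_2 = 0.59 × 0.37 × 1.5 = 0.3275 m³/s
w_3 = (4.7 − 1.1)/2 = 1.8 m; q_3 = 0.70 × 0.58 × 1.8 = 0.7308 m³/s
w_4 = (7.1 − 3.0)/2 = 2.05 m; q_4 = 0.69 × 0.70 × 2.05 = 0.9902 m³/s
w_5 = (10.1 − 4.7)/2 = 2.7 m; q_5 = 0.76 × 0.89 × 2.7 = 1.826 m³/s
w_6 = (12.6 − 7.1)/2 = 2.75 m; q_6 = 0.76 × 0.70 × 2.75 = 1.463 m³/s
w_7 = (13.9 − 10.1)/2 = 1.9 m; q_7 = 0.82 × 0.69 × 1.9 = 1.075 m³/s
w_8 = (15.9 − 12.6)/2 = 1.65 m; q_8 = 0.68 × 0.61 × 1.65 = 0.6844 m³/s
w_9 = (15.9 − 13.9)/2 = 1 m; q_9 = 0.50 × 0.21 × 1 = 0.1050 m³/s
Q = Σ qᵢ = 7.248 m³/s

7.25 m³/s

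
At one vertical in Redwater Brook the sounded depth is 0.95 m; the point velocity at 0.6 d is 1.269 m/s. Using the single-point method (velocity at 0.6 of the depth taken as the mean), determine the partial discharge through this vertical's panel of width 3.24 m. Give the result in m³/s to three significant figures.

3.91 m³/s

v̄ = v₀.₆ = 1.269 m/s
q = v̄ × d × w = 1.269 × 0.95 × 3.24 = 3.906 m³/s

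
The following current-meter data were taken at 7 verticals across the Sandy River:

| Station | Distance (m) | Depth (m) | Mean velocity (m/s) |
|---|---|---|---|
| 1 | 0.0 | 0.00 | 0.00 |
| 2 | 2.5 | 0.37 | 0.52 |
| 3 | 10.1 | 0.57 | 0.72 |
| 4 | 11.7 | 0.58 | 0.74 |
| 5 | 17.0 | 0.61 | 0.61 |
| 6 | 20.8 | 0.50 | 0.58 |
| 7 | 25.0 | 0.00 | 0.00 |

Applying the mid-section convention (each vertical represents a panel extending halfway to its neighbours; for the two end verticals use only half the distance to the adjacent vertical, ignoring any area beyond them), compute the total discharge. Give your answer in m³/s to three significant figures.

7.19 m³/s

w_2 = (10.1 − 0.0)/2 = 5.05 m; q_2 = 0.52 × 0.37 × 5.05 = 0.9716 m³/s
w_3 = (11.7 − 2.5)/2 = 4.6 m; q_3 = 0.72 × 0.57 × 4.6 = 1.888 m³/s
w_4 = (17.0 − 10.1)/2 = 3.45 m; q_4 = 0.74 × 0.58 × 3.45 = 1.481 m³/s
w_5 = (20.8 − 11.7)/2 = 4.55 m; q_5 = 0.61 × 0.61 × 4.55 = 1.693 m³/s
w_6 = (25.0 − 17.0)/2 = 4 m; q_6 = 0.58 × 0.50 × 4 = 1.160 m³/s
Stations 1, 7 contribute zero (depth or velocity is 0).
Q = Σ qᵢ = 7.193 m³/s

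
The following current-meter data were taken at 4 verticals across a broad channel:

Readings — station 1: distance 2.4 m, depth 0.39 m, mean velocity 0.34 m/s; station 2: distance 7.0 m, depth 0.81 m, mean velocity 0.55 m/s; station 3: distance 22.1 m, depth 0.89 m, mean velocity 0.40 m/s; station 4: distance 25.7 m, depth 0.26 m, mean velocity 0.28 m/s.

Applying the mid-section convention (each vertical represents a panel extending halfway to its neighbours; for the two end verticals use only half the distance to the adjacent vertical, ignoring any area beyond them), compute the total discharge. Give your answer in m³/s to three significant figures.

8.15 m³/s

w_1 = (7.0 − 2.4)/2 = 2.3 m; q_1 = 0.34 × 0.39 × 2.3 = 0.3050 m³/s
w_2 = (22.1 − 2.4)/2 = 9.85 m; q_2 = 0.55 × 0.81 × 9.85 = 4.388 m³/s
w_3 = (25.7 − 7.0)/2 = 9.35 m; q_3 = 0.40 × 0.89 × 9.35 = 3.329 m³/s
w_4 = (25.7 − 22.1)/2 = 1.8 m; q_4 = 0.28 × 0.26 × 1.8 = 0.1310 m³/s
Q = Σ qᵢ = 8.153 m³/s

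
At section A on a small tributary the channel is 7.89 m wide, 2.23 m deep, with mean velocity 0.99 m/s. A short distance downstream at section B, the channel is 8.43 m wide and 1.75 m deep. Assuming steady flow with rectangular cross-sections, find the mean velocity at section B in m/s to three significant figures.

1.18 m/s

Q = A₁V₁ = (7.89×2.23) × 0.99 = 17.42 m³/s
A₂ = 8.43 × 1.75 = 14.75 m²
V₂ = Q/A₂ = 17.42/14.75 = 1.181 m/s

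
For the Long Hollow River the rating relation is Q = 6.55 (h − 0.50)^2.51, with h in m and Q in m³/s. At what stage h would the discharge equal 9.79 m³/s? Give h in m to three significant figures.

1.67 m

h − h₀ = (Q/C)^(1/b) = (9.79/6.55)^(1/2.51) = 1.174 m
h = 0.50 + 1.174 = 1.674 m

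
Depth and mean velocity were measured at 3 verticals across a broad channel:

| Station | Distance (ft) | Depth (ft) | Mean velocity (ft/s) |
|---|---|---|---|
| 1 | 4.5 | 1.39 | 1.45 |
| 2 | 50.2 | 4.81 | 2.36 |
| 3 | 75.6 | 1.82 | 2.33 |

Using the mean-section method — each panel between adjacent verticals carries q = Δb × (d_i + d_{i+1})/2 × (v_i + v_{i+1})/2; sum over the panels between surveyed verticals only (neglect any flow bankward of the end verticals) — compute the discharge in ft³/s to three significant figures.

Panel 1-2: Δb = 45.7 ft, d̄ = (1.39+4.81)/2 = 3.1, v̄ = (1.45+2.36)/2 = 1.905 → q = 45.7×3.1×1.905 = 269.9 ft³/s
Panel 2-3: Δb = 25.4 ft, d̄ = (4.81+1.82)/2 = 3.315, v̄ = (2.36+2.33)/2 = 2.345 → q = 25.4×3.315×2.345 = 197.5 ft³/s
Q = Σ q = 467.3 ft³/s

467 ft³/s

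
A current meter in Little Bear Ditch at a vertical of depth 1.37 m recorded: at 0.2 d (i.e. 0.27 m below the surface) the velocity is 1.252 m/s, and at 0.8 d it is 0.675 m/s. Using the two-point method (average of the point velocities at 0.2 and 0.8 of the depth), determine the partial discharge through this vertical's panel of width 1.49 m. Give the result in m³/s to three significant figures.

v̄ = (1.252 + 0.675) / 2 = 0.9635 m/s
q = v̄ × d × w = 0.9635 × 1.37 × 1.49 = 1.967 m³/s

1.97 m³/s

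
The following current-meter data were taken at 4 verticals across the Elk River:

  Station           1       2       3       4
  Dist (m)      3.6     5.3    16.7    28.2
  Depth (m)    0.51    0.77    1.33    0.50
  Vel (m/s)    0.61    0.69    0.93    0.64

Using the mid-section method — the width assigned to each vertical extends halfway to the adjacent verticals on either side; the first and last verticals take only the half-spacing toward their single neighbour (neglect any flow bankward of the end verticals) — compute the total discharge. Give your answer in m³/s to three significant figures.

19.7 m³/s

w_1 = (5.3 − 3.6)/2 = 0.85 m; q_1 = 0.61 × 0.51 × 0.85 = 0.2644 m³/s
w_2 = (16.7 − 3.6)/2 = 6.55 m; q_2 = 0.69 × 0.77 × 6.55 = 3.480 m³/s
w_3 = (28.2 − 5.3)/2 = 11.45 m; q_3 = 0.93 × 1.33 × 11.45 = 14.16 m³/s
w_4 = (28.2 − 16.7)/2 = 5.75 m; q_4 = 0.64 × 0.50 × 5.75 = 1.840 m³/s
Q = Σ qᵢ = 19.75 m³/s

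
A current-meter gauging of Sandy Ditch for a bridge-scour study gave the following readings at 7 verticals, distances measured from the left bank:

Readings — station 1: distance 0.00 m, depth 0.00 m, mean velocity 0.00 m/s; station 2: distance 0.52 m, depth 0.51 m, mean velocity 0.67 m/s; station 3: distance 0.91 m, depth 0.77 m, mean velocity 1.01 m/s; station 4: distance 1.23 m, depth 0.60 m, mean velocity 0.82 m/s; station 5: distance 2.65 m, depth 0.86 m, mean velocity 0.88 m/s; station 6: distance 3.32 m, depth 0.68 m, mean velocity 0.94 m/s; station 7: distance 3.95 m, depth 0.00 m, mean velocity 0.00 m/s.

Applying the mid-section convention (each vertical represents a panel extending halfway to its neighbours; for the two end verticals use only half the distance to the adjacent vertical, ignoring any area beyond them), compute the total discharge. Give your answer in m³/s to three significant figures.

2.07 m³/s

w_2 = (0.91 − 0.00)/2 = 0.455 m; q_2 = 0.67 × 0.51 × 0.455 = 0.1555 m³/s
w_3 = (1.23 − 0.52)/2 = 0.355 m; q_3 = 1.01 × 0.77 × 0.355 = 0.2761 m³/s
w_4 = (2.65 − 0.91)/2 = 0.87 m; q_4 = 0.82 × 0.60 × 0.87 = 0.4280 m³/s
w_5 = (3.32 − 1.23)/2 = 1.045 m; q_5 = 0.88 × 0.86 × 1.045 = 0.7909 m³/s
w_6 = (3.95 − 2.65)/2 = 0.65 m; q_6 = 0.94 × 0.68 × 0.65 = 0.4155 m³/s
Stations 1, 7 contribute zero (depth or velocity is 0).
Q = Σ qᵢ = 2.066 m³/s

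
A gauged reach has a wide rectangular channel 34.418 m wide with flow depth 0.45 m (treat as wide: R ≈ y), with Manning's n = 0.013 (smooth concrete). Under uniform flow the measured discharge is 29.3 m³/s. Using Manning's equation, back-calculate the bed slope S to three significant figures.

0.00175

A = b·y = 34.418 × 0.45 = 15.49 m²
Wide channel: R ≈ y = 0.45 m
S = (Q·n / (1·A·R^(2/3)))² = (29.3×0.013 / (1×15.49×0.5872))² = 0.001754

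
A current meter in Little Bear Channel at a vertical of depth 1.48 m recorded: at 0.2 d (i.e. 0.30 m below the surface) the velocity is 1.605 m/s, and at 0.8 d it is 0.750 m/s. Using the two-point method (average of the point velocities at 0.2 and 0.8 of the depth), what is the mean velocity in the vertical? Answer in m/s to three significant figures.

1.18 m/s

v̄ = (1.605 + 0.750) / 2 = 1.178 m/s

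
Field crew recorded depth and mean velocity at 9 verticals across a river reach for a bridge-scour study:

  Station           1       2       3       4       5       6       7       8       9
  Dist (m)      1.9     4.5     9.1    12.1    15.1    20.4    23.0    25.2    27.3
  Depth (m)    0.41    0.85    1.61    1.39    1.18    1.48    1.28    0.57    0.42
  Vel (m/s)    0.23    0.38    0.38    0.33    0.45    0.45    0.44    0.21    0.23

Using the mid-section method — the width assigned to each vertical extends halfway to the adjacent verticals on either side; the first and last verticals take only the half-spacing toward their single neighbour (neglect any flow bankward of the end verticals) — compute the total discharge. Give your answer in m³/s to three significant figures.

w_1 = (4.5 − 1.9)/2 = 1.3 m; q_1 = 0.23 × 0.41 × 1.3 = 0.1226 m³/s
w_2 = (9.1 − 1.9)/2 = 3.6 m; q_2 = 0.38 × 0.85 × 3.6 = 1.163 m³/s
w_3 = (12.1 − 4.5)/2 = 3.8 m; q_3 = 0.38 × 1.61 × 3.8 = 2.325 m³/s
w_4 = (15.1 − 9.1)/2 = 3 m; q_4 = 0.33 × 1.39 × 3 = 1.376 m³/s
w_5 = (20.4 − 12.1)/2 = 4.15 m; q_5 = 0.45 × 1.18 × 4.15 = 2.204 m³/s
w_6 = (23.0 − 15.1)/2 = 3.95 m; q_6 = 0.45 × 1.48 × 3.95 = 2.631 m³/s
w_7 = (25.2 − 20.4)/2 = 2.4 m; q_7 = 0.44 × 1.28 × 2.4 = 1.352 m³/s
w_8 = (27.3 − 23.0)/2 = 2.15 m; q_8 = 0.21 × 0.57 × 2.15 = 0.2574 m³/s
w_9 = (27.3 − 25.2)/2 = 1.05 m; q_9 = 0.23 × 0.42 × 1.05 = 0.1014 m³/s
Q = Σ qᵢ = 11.53 m³/s

11.5 m³/s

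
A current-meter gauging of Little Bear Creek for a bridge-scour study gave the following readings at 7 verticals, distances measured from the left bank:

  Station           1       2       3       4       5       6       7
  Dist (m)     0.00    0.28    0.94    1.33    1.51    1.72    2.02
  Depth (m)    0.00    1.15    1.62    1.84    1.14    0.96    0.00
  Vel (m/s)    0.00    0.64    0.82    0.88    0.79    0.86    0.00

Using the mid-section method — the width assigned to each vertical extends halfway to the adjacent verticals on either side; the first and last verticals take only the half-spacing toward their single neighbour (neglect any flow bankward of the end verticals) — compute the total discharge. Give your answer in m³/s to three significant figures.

1.89 m³/s

w_2 = (0.94 − 0.00)/2 = 0.47 m; q_2 = 0.64 × 1.15 × 0.47 = 0.3459 m³/s
w_3 = (1.33 − 0.28)/2 = 0.525 m; q_3 = 0.82 × 1.62 × 0.525 = 0.6974 m³/s
w_4 = (1.51 − 0.94)/2 = 0.285 m; q_4 = 0.88 × 1.84 × 0.285 = 0.4615 m³/s
w_5 = (1.72 − 1.33)/2 = 0.195 m; q_5 = 0.79 × 1.14 × 0.195 = 0.1756 m³/s
w_6 = (2.02 − 1.51)/2 = 0.255 m; q_6 = 0.86 × 0.96 × 0.255 = 0.2105 m³/s
Stations 1, 7 contribute zero (depth or velocity is 0).
Q = Σ qᵢ = 1.891 m³/s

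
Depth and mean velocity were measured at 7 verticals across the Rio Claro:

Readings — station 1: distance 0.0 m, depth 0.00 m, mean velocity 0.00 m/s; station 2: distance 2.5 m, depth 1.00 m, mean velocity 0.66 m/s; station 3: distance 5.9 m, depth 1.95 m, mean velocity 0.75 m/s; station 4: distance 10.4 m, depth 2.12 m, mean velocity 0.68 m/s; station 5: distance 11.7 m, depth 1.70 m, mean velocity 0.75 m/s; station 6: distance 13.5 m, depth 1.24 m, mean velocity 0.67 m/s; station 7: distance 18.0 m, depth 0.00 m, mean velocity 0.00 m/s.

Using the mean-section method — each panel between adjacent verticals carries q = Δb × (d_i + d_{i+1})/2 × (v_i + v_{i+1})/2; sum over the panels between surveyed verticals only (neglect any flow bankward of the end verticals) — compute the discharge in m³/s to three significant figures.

Panel 1-2: Δb = 2.5 m, d̄ = (0.00+1.00)/2 = 0.5, v̄ = (0.00+0.66)/2 = 0.33 → q = 2.5×0.5×0.33 = 0.4125 m³/s
Panel 2-3: Δb = 3.4 m, d̄ = (1.00+1.95)/2 = 1.475, v̄ = (0.66+0.75)/2 = 0.705 → q = 3.4×1.475×0.705 = 3.536 m³/s
Panel 3-4: Δb = 4.5 m, d̄ = (1.95+2.12)/2 = 2.035, v̄ = (0.75+0.68)/2 = 0.715 → q = 4.5×2.035×0.715 = 6.548 m³/s
Panel 4-5: Δb = 1.3 m, d̄ = (2.12+1.70)/2 = 1.91, v̄ = (0.68+0.75)/2 = 0.715 → q = 1.3×1.91×0.715 = 1.775 m³/s
Panel 5-6: Δb = 1.8 m, d̄ = (1.70+1.24)/2 = 1.47, v̄ = (0.75+0.67)/2 = 0.71 → q = 1.8×1.47×0.71 = 1.879 m³/s
Panel 6-7: Δb = 4.5 m, d̄ = (1.24+0.00)/2 = 0.62, v̄ = (0.67+0.00)/2 = 0.335 → q = 4.5×0.62×0.335 = 0.9347 m³/s
Q = Σ q = 15.08 m³/s

15.1 m³/s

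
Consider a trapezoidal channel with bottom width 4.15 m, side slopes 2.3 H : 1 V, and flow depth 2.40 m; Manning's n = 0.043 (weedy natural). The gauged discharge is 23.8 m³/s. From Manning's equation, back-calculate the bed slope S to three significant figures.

0.00120

A = (b + z·y)·y = (4.15 + 2.3×2.40)×2.40 = 23.21 m²
P = b + 2y√(1+z²) = 4.15 + 2×2.40×√(1+2.3²) = 16.19 m
R = A/P = 23.21/16.19 = 1.434 m
S = (Q·n / (1·A·R^(2/3)))² = (23.8×0.043 / (1×23.21×1.271))² = 0.001203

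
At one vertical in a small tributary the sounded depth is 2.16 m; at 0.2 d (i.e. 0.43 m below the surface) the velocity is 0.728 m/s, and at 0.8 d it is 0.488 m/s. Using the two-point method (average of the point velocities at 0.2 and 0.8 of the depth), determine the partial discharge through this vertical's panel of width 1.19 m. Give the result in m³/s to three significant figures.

1.56 m³/s

v̄ = (0.728 + 0.488) / 2 = 0.6080 m/s
q = v̄ × d × w = 0.6080 × 2.16 × 1.19 = 1.563 m³/s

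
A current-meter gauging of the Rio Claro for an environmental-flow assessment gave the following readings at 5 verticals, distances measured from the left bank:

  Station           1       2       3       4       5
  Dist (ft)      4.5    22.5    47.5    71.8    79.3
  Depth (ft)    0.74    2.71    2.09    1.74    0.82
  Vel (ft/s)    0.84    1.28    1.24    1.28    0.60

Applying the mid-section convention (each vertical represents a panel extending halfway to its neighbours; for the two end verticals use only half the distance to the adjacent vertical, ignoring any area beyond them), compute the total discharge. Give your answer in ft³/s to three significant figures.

w_1 = (22.5 − 4.5)/2 = 9 ft; q_1 = 0.84 × 0.74 × 9 = 5.594 ft³/s
w_2 = (47.5 − 4.5)/2 = 21.5 ft; q_2 = 1.28 × 2.71 × 21.5 = 74.58 ft³/s
w_3 = (71.8 − 22.5)/2 = 24.65 ft; q_3 = 1.24 × 2.09 × 24.65 = 63.88 ft³/s
w_4 = (79.3 − 47.5)/2 = 15.9 ft; q_4 = 1.28 × 1.74 × 15.9 = 35.41 ft³/s
w_5 = (79.3 − 71.8)/2 = 3.75 ft; q_5 = 0.60 × 0.82 × 3.75 = 1.845 ft³/s
Q = Σ qᵢ = 181.3 ft³/s

181 ft³/s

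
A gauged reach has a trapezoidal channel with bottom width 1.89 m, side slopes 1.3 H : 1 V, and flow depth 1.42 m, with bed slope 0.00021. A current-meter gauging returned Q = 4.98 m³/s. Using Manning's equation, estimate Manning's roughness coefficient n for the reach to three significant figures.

0.0134

A = (b + z·y)·y = (1.89 + 1.3×1.42)×1.42 = 5.305 m²
P = b + 2y√(1+z²) = 1.89 + 2×1.42×√(1+1.3²) = 6.548 m
R = A/P = 5.305/6.548 = 0.8102 m
n = (1/Q)·A·R^(2/3)·S^(1/2) = (1/4.98) × 5.305 × 0.8691 × 0.01449 = 0.01342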